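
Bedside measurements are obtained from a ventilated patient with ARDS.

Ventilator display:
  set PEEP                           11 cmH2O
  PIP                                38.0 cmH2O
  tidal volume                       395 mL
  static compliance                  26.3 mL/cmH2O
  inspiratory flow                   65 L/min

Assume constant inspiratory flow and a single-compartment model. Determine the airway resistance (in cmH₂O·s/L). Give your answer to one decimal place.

11.1

Flow: 65 L/min ÷ 60 = 1.0833 L/s.
Equation of motion (constant flow): PIP = Vt/C + R·V̇ + PEEP.
R·V̇ = PIP − Vt/C − PEEP = 38.0 − 395/26.3 − 11 = 38.0 − 15.019 − 11 = 11.981 cmH2O.
R = 11.981 / 1.0833 = 11.06 cmH2O·s/L.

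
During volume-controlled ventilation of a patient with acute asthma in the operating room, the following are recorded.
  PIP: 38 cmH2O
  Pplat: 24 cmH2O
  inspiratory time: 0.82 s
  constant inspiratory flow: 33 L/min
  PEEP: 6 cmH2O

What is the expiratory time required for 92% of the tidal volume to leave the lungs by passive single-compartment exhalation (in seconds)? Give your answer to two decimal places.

Flow: 33 L/min ÷ 60 = 0.55 L/s.
Vt = flow × Ti = 0.55 L/s × 0.82 s × 1000 mL/L = 451.0 mL.
R = (PIP − Pplat)/V̇ = (38 − 24) / 0.55 = 14.0/0.55 = 25.455 cmH2O·s/L.
C = Vt/(Pplat − PEEP) = 451.0 / (24 − 6) = 451.0/18.0 = 25.056 mL/cmH2O.
τ = R × C = 25.455 × 0.02506 L/cmH2O = 0.6379 s.
t = −τ·ln(1 − 0.92) = −0.6379·ln(0.08) = 1.611 s.

1.61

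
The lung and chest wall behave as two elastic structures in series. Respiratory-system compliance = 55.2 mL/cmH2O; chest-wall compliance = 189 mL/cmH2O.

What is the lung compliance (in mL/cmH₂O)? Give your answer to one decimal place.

78.0

1/CL = 1/Crs − 1/Ccw.
1/CL = 1/55.2 − 1/189 = 0.01282.
CL = 78.003 mL/cmH2O.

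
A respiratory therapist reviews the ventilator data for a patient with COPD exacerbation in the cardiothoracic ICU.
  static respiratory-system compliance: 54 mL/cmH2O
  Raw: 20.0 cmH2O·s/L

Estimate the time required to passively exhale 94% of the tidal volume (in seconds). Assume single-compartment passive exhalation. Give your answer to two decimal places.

3.04

τ = R × C = 20.0 × 54 mL/cmH2O = 20.0 × 0.054 L/cmH2O = 1.08 s.
Exhaled fraction f = 1 − e^(−t/τ) → t = −τ·ln(1 − f) = −1.08·ln(0.06) = 3.038 s.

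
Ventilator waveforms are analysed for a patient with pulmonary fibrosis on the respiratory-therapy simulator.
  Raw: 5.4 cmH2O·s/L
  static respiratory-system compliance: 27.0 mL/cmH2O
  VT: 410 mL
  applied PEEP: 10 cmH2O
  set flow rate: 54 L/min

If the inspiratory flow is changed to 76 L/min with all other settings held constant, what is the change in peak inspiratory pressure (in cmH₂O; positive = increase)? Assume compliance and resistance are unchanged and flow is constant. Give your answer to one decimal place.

Flow: 54 L/min ÷ 60 = 0.9 L/s.
New flow: 76 L/min ÷ 60 = 1.2667 L/s.
PIP = Vt/C + R·V̇ + PEEP (constant-flow equation of motion).
Only the resistive term changes: ΔPIP = R × ΔV̇ = 5.4 × (1.2667 − 0.9) = 5.4 × 0.3667 = 1.98 cmH2O.

2.0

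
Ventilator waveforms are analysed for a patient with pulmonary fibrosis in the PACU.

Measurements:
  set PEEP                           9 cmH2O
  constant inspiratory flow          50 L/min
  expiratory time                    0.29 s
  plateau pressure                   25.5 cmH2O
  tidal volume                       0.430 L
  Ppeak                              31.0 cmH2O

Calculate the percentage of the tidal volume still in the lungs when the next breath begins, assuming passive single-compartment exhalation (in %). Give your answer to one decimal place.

18.5

Flow: 50 L/min ÷ 60 = 0.8333 L/s.
R = (PIP − Pplat)/V̇ = (31.0 − 25.5) / 0.8333 = 5.5/0.8333 = 6.6 cmH2O·s/L.
C = Vt/(Pplat − PEEP) = 430.0 / (25.5 − 9) = 430.0/16.5 = 26.061 mL/cmH2O.
τ = R × C = 6.6 × 0.02606 L/cmH2O = 0.172 s.
Fraction remaining at end-expiration = e^(−Te/τ) = e^(−0.29/0.172) = 0.1853 → 18.53%.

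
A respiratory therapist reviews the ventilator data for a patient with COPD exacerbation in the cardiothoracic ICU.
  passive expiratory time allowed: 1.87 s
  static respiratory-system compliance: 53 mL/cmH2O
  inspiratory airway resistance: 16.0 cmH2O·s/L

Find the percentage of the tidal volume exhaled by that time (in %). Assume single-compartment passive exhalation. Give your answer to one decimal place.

τ = R × C = 16.0 × 53 mL/cmH2O = 16.0 × 0.053 L/cmH2O = 0.848 s.
Passive exhalation: V(t)/V₀ = e^(−t/τ) = e^(−1.87/0.848) = 0.1102.
Fraction exhaled = 1 − 0.1102 = 0.8898 → 88.98%.

89.0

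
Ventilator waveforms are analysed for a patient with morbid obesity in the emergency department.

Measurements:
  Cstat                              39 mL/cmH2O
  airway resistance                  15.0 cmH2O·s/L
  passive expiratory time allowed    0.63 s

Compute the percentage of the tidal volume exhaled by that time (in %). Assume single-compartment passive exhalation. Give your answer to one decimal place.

65.9

τ = R × C = 15.0 × 39 mL/cmH2O = 15.0 × 0.039 L/cmH2O = 0.585 s.
Passive exhalation: V(t)/V₀ = e^(−t/τ) = e^(−0.63/0.585) = 0.3406.
Fraction exhaled = 1 − 0.3406 = 0.6594 → 65.94%.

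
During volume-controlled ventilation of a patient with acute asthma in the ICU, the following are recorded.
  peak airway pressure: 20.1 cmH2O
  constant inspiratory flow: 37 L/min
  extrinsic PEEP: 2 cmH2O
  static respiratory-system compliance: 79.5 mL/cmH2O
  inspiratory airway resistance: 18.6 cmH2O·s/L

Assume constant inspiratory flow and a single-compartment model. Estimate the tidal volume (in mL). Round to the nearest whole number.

527

Flow: 37 L/min ÷ 60 = 0.6167 L/s.
Equation of motion (constant flow): PIP = Vt/C + R·V̇ + PEEP.
Vt/C = PIP − R·V̇ − PEEP = 20.1 − 11.471 − 2 = 6.629 cmH2O.
Vt = C × 6.629 = 79.5 × 6.629 = 527.01 mL.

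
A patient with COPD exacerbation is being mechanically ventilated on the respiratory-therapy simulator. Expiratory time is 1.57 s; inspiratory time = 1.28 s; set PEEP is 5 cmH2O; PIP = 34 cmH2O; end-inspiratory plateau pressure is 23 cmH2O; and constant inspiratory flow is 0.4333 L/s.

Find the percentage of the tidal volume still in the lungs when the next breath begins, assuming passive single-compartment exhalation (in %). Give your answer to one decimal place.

Vt = flow × Ti = 0.4333 L/s × 1.28 s × 1000 mL/L = 554.62 mL.
R = (PIP − Pplat)/V̇ = (34 − 23) / 0.4333 = 11.0/0.4333 = 25.387 cmH2O·s/L.
C = Vt/(Pplat − PEEP) = 554.62 / (23 − 5) = 554.62/18.0 = 30.812 mL/cmH2O.
τ = R × C = 25.387 × 0.03081 L/cmH2O = 0.7822 s.
Fraction remaining at end-expiration = e^(−Te/τ) = e^(−1.57/0.7822) = 0.1344 → 13.44%.

13.4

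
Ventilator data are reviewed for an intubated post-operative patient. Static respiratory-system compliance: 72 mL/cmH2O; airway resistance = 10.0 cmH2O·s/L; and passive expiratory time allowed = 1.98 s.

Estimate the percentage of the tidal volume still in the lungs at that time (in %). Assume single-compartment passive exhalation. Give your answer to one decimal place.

6.4

τ = R × C = 10.0 × 72 mL/cmH2O = 10.0 × 0.072 L/cmH2O = 0.72 s.
Passive exhalation: V(t)/V₀ = e^(−t/τ) = e^(−1.98/0.72) = 0.06393.
Fraction remaining = 0.06393 → 6.393%.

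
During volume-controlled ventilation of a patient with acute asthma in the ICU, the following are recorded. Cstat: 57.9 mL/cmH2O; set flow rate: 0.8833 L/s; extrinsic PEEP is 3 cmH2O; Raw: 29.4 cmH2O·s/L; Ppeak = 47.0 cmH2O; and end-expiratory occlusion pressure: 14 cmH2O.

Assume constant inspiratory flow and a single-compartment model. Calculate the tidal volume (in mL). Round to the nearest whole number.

407

Total PEEP = 14 cmH2O (set 3 + intrinsic 11); this is the baseline alveolar pressure.
Equation of motion (constant flow): PIP = Vt/C + R·V̇ + PEEP.
Vt/C = PIP − R·V̇ − PEEP = 47.0 − 25.969 − 14 = 7.031 cmH2O.
Vt = C × 7.031 = 57.9 × 7.031 = 407.09 mL.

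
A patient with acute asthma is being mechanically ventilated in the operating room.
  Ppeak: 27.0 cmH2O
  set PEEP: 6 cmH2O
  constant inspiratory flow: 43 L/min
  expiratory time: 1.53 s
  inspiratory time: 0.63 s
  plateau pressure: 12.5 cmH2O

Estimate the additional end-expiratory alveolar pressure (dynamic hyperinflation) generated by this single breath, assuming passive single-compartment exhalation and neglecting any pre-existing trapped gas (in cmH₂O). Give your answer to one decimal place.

Flow: 43 L/min ÷ 60 = 0.7167 L/s.
Vt = flow × Ti = 0.7167 L/s × 0.63 s × 1000 mL/L = 451.52 mL.
R = (PIP − Pplat)/V̇ = (27.0 − 12.5) / 0.7167 = 14.5/0.7167 = 20.232 cmH2O·s/L.
C = Vt/(Pplat − PEEP) = 451.52 / (12.5 − 6) = 451.52/6.5 = 69.465 mL/cmH2O.
τ = R × C = 20.232 × 0.06947 L/cmH2O = 1.406 s.
Fraction remaining = e^(−Te/τ) = e^(−1.53/1.406) = 0.3368; trapped volume = 451.52 × 0.3368 = 152.07 mL.
Additional alveolar pressure from trapping ≈ V_trapped / C = 152.07 / 69.465 = 2.189 cmH2O.

2.2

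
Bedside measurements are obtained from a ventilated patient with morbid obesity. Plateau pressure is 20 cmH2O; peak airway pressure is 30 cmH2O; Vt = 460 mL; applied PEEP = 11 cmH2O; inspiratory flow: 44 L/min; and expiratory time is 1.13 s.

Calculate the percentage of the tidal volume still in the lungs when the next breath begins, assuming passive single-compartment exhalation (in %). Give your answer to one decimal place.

Flow: 44 L/min ÷ 60 = 0.7333 L/s.
R = (PIP − Pplat)/V̇ = (30 − 20) / 0.7333 = 10.0/0.7333 = 13.637 cmH2O·s/L.
C = Vt/(Pplat − PEEP) = 460.0 / (20 − 11) = 460.0/9.0 = 51.111 mL/cmH2O.
τ = R × C = 13.637 × 0.05111 L/cmH2O = 0.697 s.
Fraction remaining at end-expiration = e^(−Te/τ) = e^(−1.13/0.697) = 0.1977 → 19.77%.

19.8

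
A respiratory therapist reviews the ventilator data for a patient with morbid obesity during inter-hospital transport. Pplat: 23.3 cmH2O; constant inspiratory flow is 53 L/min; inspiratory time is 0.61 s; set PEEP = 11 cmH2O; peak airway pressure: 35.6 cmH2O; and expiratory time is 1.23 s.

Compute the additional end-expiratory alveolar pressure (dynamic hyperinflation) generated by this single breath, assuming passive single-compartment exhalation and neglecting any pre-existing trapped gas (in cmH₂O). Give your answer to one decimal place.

Flow: 53 L/min ÷ 60 = 0.8833 L/s.
Vt = flow × Ti = 0.8833 L/s × 0.61 s × 1000 mL/L = 538.81 mL.
R = (PIP − Pplat)/V̇ = (35.6 − 23.3) / 0.8833 = 12.3/0.8833 = 13.925 cmH2O·s/L.
C = Vt/(Pplat − PEEP) = 538.81 / (23.3 − 11) = 538.81/12.3 = 43.806 mL/cmH2O.
τ = R × C = 13.925 × 0.04381 L/cmH2O = 0.6101 s.
Fraction remaining = e^(−Te/τ) = e^(−1.23/0.6101) = 0.1332; trapped volume = 538.81 × 0.1332 = 71.769 mL.
Additional alveolar pressure from trapping ≈ V_trapped / C = 71.769 / 43.806 = 1.638 cmH2O.

1.6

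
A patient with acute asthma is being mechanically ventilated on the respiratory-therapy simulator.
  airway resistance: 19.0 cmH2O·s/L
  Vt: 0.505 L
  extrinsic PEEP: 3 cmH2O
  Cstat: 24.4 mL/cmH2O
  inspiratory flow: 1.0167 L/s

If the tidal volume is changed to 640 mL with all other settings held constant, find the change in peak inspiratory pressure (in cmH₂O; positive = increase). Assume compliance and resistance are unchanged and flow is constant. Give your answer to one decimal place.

PIP = Vt/C + R·V̇ + PEEP (constant-flow equation of motion).
Only the elastic term changes: ΔPIP = ΔVt / C = (640 − 505) / 24.4 = 5.533 cmH2O.

5.5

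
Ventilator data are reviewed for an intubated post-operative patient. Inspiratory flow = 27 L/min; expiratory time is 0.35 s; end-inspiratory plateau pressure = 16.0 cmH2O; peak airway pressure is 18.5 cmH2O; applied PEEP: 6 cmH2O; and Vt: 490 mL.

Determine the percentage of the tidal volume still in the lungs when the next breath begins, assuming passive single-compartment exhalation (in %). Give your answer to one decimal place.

Flow: 27 L/min ÷ 60 = 0.45 L/s.
R = (PIP − Pplat)/V̇ = (18.5 − 16.0) / 0.45 = 2.5/0.45 = 5.556 cmH2O·s/L.
C = Vt/(Pplat − PEEP) = 490.0 / (16.0 − 6) = 490.0/10.0 = 49.0 mL/cmH2O.
τ = R × C = 5.556 × 0.049 L/cmH2O = 0.2722 s.
Fraction remaining at end-expiration = e^(−Te/τ) = e^(−0.35/0.2722) = 0.2764 → 27.64%.

27.6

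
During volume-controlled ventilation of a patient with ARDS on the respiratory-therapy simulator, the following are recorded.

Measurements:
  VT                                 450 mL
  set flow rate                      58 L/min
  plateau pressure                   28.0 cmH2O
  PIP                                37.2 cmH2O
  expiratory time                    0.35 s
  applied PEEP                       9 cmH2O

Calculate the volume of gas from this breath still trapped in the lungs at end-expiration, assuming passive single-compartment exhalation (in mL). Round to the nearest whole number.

95

Flow: 58 L/min ÷ 60 = 0.9667 L/s.
R = (PIP − Pplat)/V̇ = (37.2 − 28.0) / 0.9667 = 9.2/0.9667 = 9.517 cmH2O·s/L.
C = Vt/(Pplat − PEEP) = 450.0 / (28.0 − 9) = 450.0/19.0 = 23.684 mL/cmH2O.
τ = R × C = 9.517 × 0.02368 L/cmH2O = 0.2254 s.
Fraction remaining = e^(−Te/τ) = e^(−0.35/0.2254) = 0.2117.
Trapped volume = 450.0 × 0.2117 = 95.265 mL.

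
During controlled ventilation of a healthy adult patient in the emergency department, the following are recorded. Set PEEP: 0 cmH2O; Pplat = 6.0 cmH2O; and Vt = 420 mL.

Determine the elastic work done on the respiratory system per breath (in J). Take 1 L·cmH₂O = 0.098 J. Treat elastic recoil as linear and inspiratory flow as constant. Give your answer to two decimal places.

Elastic work ≈ ½ × (Pplat − PEEP) × Vt = 0.5 × (6.0 − 0) × 0.420 L = 0.5 × 6.0 × 0.420 = 1.26 L·cmH2O.
× 0.098 J/(L·cmH2O) → 0.1235 J.

0.12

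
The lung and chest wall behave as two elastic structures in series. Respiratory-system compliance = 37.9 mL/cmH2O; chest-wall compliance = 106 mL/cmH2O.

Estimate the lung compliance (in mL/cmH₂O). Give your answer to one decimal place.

1/CL = 1/Crs − 1/Ccw.
1/CL = 1/37.9 − 1/106 = 0.01695.
CL = 58.997 mL/cmH2O.

59.0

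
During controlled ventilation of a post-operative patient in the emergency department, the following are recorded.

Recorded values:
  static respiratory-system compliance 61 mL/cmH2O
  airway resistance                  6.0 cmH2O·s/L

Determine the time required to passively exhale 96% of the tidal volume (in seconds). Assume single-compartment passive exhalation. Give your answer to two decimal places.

1.18

τ = R × C = 6.0 × 61 mL/cmH2O = 6.0 × 0.061 L/cmH2O = 0.366 s.
Exhaled fraction f = 1 − e^(−t/τ) → t = −τ·ln(1 − f) = −0.366·ln(0.04) = 1.178 s.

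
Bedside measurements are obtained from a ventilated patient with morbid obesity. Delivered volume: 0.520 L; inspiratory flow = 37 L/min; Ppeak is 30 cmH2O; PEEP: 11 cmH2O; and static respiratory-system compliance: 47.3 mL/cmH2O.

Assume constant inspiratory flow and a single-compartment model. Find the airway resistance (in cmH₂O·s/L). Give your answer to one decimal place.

Flow: 37 L/min ÷ 60 = 0.6167 L/s.
Equation of motion (constant flow): PIP = Vt/C + R·V̇ + PEEP.
R·V̇ = PIP − Vt/C − PEEP = 30 − 520/47.3 − 11 = 30 − 10.994 − 11 = 8.006 cmH2O.
R = 8.006 / 0.6167 = 12.982 cmH2O·s/L.

13.0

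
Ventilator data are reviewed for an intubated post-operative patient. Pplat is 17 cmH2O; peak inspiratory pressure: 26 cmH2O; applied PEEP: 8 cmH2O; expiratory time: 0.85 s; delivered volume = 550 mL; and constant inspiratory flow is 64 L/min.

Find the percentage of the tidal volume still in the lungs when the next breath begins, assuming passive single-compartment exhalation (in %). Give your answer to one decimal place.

19.2

Flow: 64 L/min ÷ 60 = 1.0667 L/s.
R = (PIP − Pplat)/V̇ = (26 − 17) / 1.0667 = 9.0/1.0667 = 8.437 cmH2O·s/L.
C = Vt/(Pplat − PEEP) = 550.0 / (17 − 8) = 550.0/9.0 = 61.111 mL/cmH2O.
τ = R × C = 8.437 × 0.06111 L/cmH2O = 0.5156 s.
Fraction remaining at end-expiration = e^(−Te/τ) = e^(−0.85/0.5156) = 0.1923 → 19.23%.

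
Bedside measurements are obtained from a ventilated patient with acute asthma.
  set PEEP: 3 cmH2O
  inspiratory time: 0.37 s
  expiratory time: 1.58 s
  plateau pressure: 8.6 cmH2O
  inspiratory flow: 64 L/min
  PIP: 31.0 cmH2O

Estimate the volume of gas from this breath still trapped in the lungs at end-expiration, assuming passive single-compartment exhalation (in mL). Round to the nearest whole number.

Flow: 64 L/min ÷ 60 = 1.0667 L/s.
Vt = flow × Ti = 1.0667 L/s × 0.37 s × 1000 mL/L = 394.68 mL.
R = (PIP − Pplat)/V̇ = (31.0 − 8.6) / 1.0667 = 22.4/1.0667 = 20.999 cmH2O·s/L.
C = Vt/(Pplat − PEEP) = 394.68 / (8.6 − 3) = 394.68/5.6 = 70.479 mL/cmH2O.
τ = R × C = 20.999 × 0.07048 L/cmH2O = 1.48 s.
Fraction remaining = e^(−Te/τ) = e^(−1.58/1.48) = 0.3438.
Trapped volume = 394.68 × 0.3438 = 135.69 mL.

136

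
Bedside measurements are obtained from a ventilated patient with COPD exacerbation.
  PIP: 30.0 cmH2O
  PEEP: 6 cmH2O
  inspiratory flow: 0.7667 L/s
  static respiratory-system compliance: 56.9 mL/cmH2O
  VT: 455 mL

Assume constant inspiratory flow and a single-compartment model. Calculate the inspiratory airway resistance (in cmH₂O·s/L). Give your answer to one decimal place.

Equation of motion (constant flow): PIP = Vt/C + R·V̇ + PEEP.
R·V̇ = PIP − Vt/C − PEEP = 30.0 − 455/56.9 − 6 = 30.0 − 7.996 − 6 = 16.004 cmH2O.
R = 16.004 / 0.7667 = 20.874 cmH2O·s/L.

20.9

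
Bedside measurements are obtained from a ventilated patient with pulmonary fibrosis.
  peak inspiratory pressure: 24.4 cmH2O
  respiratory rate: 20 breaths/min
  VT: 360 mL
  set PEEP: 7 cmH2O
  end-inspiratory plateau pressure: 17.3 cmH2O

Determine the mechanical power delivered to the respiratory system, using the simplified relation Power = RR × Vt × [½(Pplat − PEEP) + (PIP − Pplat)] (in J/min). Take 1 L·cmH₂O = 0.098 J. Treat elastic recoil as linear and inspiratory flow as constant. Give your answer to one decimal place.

Per-breath work = Vt × [½(Pplat−PEEP) + (PIP−Pplat)] = 0.360 × [0.5×10.3 + 7.1] = 0.360 × 12.25 = 4.41 L·cmH2O.
Power = 20 × 4.41 = 88.2 L·cmH2O/min.
× 0.098 J/(L·cmH2O) → 8.644 J/min.

8.6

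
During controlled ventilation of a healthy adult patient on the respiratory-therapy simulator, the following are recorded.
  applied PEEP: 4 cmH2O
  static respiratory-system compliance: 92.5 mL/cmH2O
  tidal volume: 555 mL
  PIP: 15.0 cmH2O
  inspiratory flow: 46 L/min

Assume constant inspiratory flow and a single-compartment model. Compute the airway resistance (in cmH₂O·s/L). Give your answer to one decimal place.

Flow: 46 L/min ÷ 60 = 0.7667 L/s.
Equation of motion (constant flow): PIP = Vt/C + R·V̇ + PEEP.
R·V̇ = PIP − Vt/C − PEEP = 15.0 − 555/92.5 − 4 = 15.0 − 6.0 − 4 = 5.0 cmH2O.
R = 5.0 / 0.7667 = 6.521 cmH2O·s/L.

6.5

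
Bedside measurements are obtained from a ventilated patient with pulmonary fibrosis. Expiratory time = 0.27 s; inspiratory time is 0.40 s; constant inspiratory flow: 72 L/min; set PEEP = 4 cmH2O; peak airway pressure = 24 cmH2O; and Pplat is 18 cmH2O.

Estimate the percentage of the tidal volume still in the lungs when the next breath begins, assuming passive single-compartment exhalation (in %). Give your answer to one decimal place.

Flow: 72 L/min ÷ 60 = 1.2 L/s.
Vt = flow × Ti = 1.2 L/s × 0.40 s × 1000 mL/L = 480.0 mL.
R = (PIP − Pplat)/V̇ = (24 − 18) / 1.2 = 6.0/1.2 = 5.0 cmH2O·s/L.
C = Vt/(Pplat − PEEP) = 480.0 / (18 − 4) = 480.0/14.0 = 34.286 mL/cmH2O.
τ = R × C = 5.0 × 0.03429 L/cmH2O = 0.1715 s.
Fraction remaining at end-expiration = e^(−Te/τ) = e^(−0.27/0.1715) = 0.2071 → 20.71%.

20.7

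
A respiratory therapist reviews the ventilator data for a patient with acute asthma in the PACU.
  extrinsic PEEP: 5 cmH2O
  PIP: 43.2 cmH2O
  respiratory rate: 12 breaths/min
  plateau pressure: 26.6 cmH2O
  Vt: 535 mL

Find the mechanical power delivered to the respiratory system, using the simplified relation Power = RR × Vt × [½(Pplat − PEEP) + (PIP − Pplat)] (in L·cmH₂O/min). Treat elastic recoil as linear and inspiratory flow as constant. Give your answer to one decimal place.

175.9

Per-breath work = Vt × [½(Pplat−PEEP) + (PIP−Pplat)] = 0.535 × [0.5×21.6 + 16.6] = 0.535 × 27.4 = 14.659 L·cmH2O.
Power = 12 × 14.659 = 175.91 L·cmH2O/min.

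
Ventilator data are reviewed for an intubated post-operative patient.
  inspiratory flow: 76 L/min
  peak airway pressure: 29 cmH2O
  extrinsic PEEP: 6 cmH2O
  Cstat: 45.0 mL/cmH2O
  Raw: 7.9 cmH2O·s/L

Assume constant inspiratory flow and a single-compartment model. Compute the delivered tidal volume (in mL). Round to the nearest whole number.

585

Flow: 76 L/min ÷ 60 = 1.2667 L/s.
Equation of motion (constant flow): PIP = Vt/C + R·V̇ + PEEP.
Vt/C = PIP − R·V̇ − PEEP = 29 − 10.007 − 6 = 12.993 cmH2O.
Vt = C × 12.993 = 45.0 × 12.993 = 584.69 mL.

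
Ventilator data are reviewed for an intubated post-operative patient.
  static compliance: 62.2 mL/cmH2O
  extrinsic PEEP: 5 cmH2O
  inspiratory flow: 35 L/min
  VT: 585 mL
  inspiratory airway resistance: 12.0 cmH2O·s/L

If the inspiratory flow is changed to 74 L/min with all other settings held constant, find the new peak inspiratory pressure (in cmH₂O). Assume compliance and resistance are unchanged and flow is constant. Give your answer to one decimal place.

Flow: 35 L/min ÷ 60 = 0.5833 L/s.
New flow: 74 L/min ÷ 60 = 1.2333 L/s.
PIP = Vt/C + R·V̇ + PEEP (constant-flow equation of motion).
Only the resistive term changes: ΔPIP = R × ΔV̇ = 12.0 × (1.2333 − 0.5833) = 12.0 × 0.65 = 7.8 cmH2O.
Original PIP = 585/62.2 + 12.0×0.5833 + 5 = 21.405 cmH2O; new PIP = 21.405 + (7.8) = 29.205 cmH2O.

29.2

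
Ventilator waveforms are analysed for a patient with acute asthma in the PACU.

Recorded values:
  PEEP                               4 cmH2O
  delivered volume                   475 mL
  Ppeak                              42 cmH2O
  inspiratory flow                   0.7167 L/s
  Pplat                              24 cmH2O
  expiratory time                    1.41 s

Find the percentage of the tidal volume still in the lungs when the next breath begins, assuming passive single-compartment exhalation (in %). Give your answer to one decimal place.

9.4

R = (PIP − Pplat)/V̇ = (42 − 24) / 0.7167 = 18.0/0.7167 = 25.115 cmH2O·s/L.
C = Vt/(Pplat − PEEP) = 475.0 / (24 − 4) = 475.0/20.0 = 23.75 mL/cmH2O.
τ = R × C = 25.115 × 0.02375 L/cmH2O = 0.5965 s.
Fraction remaining at end-expiration = e^(−Te/τ) = e^(−1.41/0.5965) = 0.09406 → 9.406%.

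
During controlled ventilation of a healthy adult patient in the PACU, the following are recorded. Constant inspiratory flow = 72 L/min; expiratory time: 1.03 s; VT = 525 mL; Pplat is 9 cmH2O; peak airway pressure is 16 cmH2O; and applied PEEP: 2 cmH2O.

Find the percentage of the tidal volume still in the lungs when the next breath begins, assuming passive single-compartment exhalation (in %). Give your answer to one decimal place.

9.5

Flow: 72 L/min ÷ 60 = 1.2 L/s.
R = (PIP − Pplat)/V̇ = (16 − 9) / 1.2 = 7.0/1.2 = 5.833 cmH2O·s/L.
C = Vt/(Pplat − PEEP) = 525.0 / (9 − 2) = 525.0/7.0 = 75.0 mL/cmH2O.
τ = R × C = 5.833 × 0.075 L/cmH2O = 0.4375 s.
Fraction remaining at end-expiration = e^(−Te/τ) = e^(−1.03/0.4375) = 0.09496 → 9.496%.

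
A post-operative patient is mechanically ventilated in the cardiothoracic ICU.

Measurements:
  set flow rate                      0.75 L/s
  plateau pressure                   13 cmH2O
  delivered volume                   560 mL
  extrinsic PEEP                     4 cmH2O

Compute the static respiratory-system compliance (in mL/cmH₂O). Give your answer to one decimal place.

Cstat = Vt / (Pplat − PEEP) = 560 / (13 − 4) = 560 / 9.0 = 62.222 mL/cmH2O.

62.2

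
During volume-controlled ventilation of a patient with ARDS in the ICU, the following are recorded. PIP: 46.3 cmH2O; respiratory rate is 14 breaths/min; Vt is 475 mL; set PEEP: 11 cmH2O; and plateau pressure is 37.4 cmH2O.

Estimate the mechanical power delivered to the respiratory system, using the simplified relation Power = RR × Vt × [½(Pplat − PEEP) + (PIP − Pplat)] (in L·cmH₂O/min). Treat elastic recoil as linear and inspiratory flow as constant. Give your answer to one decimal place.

147.0

Per-breath work = Vt × [½(Pplat−PEEP) + (PIP−Pplat)] = 0.475 × [0.5×26.4 + 8.9] = 0.475 × 22.1 = 10.498 L·cmH2O.
Power = 14 × 10.498 = 146.97 L·cmH2O/min.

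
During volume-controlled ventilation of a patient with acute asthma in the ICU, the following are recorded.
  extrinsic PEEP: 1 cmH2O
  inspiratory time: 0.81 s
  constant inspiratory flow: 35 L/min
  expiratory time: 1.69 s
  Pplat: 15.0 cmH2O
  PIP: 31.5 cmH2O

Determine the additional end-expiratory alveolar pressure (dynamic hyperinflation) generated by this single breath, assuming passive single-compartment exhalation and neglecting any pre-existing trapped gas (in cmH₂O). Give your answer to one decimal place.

Flow: 35 L/min ÷ 60 = 0.5833 L/s.
Vt = flow × Ti = 0.5833 L/s × 0.81 s × 1000 mL/L = 472.47 mL.
R = (PIP − Pplat)/V̇ = (31.5 − 15.0) / 0.5833 = 16.5/0.5833 = 28.287 cmH2O·s/L.
C = Vt/(Pplat − PEEP) = 472.47 / (15.0 − 1) = 472.47/14.0 = 33.748 mL/cmH2O.
τ = R × C = 28.287 × 0.03375 L/cmH2O = 0.9547 s.
Fraction remaining = e^(−Te/τ) = e^(−1.69/0.9547) = 0.1703; trapped volume = 472.47 × 0.1703 = 80.462 mL.
Additional alveolar pressure from trapping ≈ V_trapped / C = 80.462 / 33.748 = 2.384 cmH2O.

2.4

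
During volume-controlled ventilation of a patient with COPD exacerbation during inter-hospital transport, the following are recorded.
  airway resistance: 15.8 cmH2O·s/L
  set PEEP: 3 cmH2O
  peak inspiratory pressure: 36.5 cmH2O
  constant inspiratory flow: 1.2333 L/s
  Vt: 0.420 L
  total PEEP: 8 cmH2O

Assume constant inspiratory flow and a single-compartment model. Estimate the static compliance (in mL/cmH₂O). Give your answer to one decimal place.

Total PEEP = 8 cmH2O (set 3 + intrinsic 5); this is the baseline alveolar pressure.
Equation of motion (constant flow): PIP = Vt/C + R·V̇ + PEEP.
Vt/C = PIP − R·V̇ − PEEP = 36.5 − 15.8×1.2333 − 8 = 36.5 − 19.486 − 8 = 9.014 cmH2O.
C = Vt / 9.014 = 420 / 9.014 = 46.594 mL/cmH2O.

46.6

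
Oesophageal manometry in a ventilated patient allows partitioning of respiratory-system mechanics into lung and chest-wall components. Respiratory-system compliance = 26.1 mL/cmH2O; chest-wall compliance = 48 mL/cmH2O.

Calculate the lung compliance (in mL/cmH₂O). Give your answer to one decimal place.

57.2

1/CL = 1/Crs − 1/Ccw.
1/CL = 1/26.1 − 1/48 = 0.01748.
CL = 57.208 mL/cmH2O.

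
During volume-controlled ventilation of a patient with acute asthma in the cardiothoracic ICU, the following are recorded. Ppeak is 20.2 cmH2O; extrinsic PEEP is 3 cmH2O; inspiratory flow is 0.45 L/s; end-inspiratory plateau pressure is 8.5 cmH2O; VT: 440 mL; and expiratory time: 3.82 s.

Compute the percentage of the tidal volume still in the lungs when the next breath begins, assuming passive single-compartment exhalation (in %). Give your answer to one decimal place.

15.9

R = (PIP − Pplat)/V̇ = (20.2 − 8.5) / 0.45 = 11.7/0.45 = 26.0 cmH2O·s/L.
C = Vt/(Pplat − PEEP) = 440.0 / (8.5 − 3) = 440.0/5.5 = 80.0 mL/cmH2O.
τ = R × C = 26.0 × 0.08 L/cmH2O = 2.08 s.
Fraction remaining at end-expiration = e^(−Te/τ) = e^(−3.82/2.08) = 0.1594 → 15.94%.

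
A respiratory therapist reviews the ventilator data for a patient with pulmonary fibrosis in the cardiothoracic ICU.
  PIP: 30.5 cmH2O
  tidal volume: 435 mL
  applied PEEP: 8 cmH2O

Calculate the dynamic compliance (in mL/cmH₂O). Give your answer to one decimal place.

19.3

Dynamic compliance = Vt / (PIP − PEEP) = 435 / (30.5 − 8) = 435 / 22.5 = 19.333 mL/cmH2O.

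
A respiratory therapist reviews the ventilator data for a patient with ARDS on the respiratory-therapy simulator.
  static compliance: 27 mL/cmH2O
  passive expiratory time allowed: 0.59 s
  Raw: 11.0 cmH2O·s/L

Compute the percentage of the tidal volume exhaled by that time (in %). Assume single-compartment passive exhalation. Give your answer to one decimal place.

86.3

τ = R × C = 11.0 × 27 mL/cmH2O = 11.0 × 0.027 L/cmH2O = 0.297 s.
Passive exhalation: V(t)/V₀ = e^(−t/τ) = e^(−0.59/0.297) = 0.1372.
Fraction exhaled = 1 − 0.1372 = 0.8628 → 86.28%.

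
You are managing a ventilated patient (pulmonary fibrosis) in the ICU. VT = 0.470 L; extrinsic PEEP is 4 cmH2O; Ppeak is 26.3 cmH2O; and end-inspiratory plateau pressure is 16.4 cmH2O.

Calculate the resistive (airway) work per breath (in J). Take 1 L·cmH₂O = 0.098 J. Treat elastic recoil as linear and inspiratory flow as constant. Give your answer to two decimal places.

With constant inspiratory flow the resistive pressure is constant at PIP − Pplat = 26.3 − 16.4 = 9.9 cmH2O, so resistive work = 9.9 × 0.470 = 4.653 L·cmH2O.
× 0.098 J/(L·cmH2O) → 0.456 J.

0.46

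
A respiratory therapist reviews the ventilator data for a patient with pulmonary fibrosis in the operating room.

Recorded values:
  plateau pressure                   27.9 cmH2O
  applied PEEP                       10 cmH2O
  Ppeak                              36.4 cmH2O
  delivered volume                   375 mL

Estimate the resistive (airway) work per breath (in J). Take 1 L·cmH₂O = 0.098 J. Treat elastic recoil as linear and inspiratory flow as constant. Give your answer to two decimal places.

With constant inspiratory flow the resistive pressure is constant at PIP − Pplat = 36.4 − 27.9 = 8.5 cmH2O, so resistive work = 8.5 × 0.375 = 3.188 L·cmH2O.
× 0.098 J/(L·cmH2O) → 0.3124 J.

0.31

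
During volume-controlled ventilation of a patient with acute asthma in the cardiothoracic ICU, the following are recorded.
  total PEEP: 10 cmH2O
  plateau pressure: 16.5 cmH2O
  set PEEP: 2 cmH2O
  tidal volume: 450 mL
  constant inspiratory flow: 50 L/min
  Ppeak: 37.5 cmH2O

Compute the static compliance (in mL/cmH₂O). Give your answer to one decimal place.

69.2

End-expiratory occlusion gives total PEEP = 10 cmH2O (intrinsic PEEP = 10 − 2 = 8). Use total PEEP for the elastic gradient.
Cstat = Vt / (Pplat − PEEPtotal) = 450 / (16.5 − 10) = 450 / 6.5 = 69.231 mL/cmH2O.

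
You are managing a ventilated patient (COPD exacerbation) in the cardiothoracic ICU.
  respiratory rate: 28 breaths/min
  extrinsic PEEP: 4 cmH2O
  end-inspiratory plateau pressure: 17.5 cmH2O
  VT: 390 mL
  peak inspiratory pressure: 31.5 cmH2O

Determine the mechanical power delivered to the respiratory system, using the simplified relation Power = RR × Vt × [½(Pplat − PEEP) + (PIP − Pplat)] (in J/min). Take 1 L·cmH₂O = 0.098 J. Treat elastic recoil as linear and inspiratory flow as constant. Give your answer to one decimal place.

Per-breath work = Vt × [½(Pplat−PEEP) + (PIP−Pplat)] = 0.390 × [0.5×13.5 + 14.0] = 0.390 × 20.75 = 8.093 L·cmH2O.
Power = 28 × 8.093 = 226.6 L·cmH2O/min.
× 0.098 J/(L·cmH2O) → 22.207 J/min.

22.2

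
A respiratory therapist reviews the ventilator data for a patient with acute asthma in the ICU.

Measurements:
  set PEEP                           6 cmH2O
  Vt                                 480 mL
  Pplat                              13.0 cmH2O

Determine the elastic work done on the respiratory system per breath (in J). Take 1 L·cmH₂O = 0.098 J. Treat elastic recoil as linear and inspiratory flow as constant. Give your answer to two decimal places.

Elastic work ≈ ½ × (Pplat − PEEP) × Vt = 0.5 × (13.0 − 6) × 0.480 L = 0.5 × 7.0 × 0.480 = 1.68 L·cmH2O.
× 0.098 J/(L·cmH2O) → 0.1646 J.

0.16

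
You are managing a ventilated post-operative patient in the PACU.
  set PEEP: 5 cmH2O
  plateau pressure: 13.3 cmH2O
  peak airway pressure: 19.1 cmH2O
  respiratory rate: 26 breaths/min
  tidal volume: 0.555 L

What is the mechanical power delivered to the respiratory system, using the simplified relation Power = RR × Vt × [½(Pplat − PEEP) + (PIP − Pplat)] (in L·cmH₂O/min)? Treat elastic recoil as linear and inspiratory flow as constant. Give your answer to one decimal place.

143.6

Per-breath work = Vt × [½(Pplat−PEEP) + (PIP−Pplat)] = 0.555 × [0.5×8.3 + 5.8] = 0.555 × 9.95 = 5.522 L·cmH2O.
Power = 26 × 5.522 = 143.57 L·cmH2O/min.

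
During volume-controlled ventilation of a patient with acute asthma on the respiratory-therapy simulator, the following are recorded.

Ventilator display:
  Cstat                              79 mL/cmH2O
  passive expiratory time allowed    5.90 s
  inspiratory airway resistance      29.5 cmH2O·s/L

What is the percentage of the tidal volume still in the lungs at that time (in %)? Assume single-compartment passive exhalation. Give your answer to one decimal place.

8.0

τ = R × C = 29.5 × 79 mL/cmH2O = 29.5 × 0.079 L/cmH2O = 2.331 s.
Passive exhalation: V(t)/V₀ = e^(−t/τ) = e^(−5.90/2.331) = 0.07957.
Fraction remaining = 0.07957 → 7.957%.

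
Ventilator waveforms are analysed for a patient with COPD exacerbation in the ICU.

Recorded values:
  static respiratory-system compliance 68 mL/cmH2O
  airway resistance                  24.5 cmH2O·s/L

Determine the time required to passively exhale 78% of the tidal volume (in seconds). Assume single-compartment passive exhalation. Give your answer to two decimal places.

τ = R × C = 24.5 × 68 mL/cmH2O = 24.5 × 0.068 L/cmH2O = 1.666 s.
Exhaled fraction f = 1 − e^(−t/τ) → t = −τ·ln(1 − f) = −1.666·ln(0.22) = 2.523 s.

2.52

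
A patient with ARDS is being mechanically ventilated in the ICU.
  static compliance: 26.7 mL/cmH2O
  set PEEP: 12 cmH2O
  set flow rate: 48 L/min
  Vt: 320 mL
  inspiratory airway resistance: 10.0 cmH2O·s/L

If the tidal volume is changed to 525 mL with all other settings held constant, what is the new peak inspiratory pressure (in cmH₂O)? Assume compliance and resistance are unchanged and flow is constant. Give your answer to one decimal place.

Flow: 48 L/min ÷ 60 = 0.8 L/s.
PIP = Vt/C + R·V̇ + PEEP (constant-flow equation of motion).
Only the elastic term changes: ΔPIP = ΔVt / C = (525 − 320) / 26.7 = 7.678 cmH2O.
Original PIP = 320/26.7 + 10.0×0.8 + 12 = 31.985 cmH2O; new PIP = 31.985 + (7.678) = 39.663 cmH2O.

39.7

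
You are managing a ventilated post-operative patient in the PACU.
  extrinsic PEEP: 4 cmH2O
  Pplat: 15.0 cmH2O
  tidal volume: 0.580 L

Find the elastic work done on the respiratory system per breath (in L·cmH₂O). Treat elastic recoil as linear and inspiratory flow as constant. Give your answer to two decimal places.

Elastic work ≈ ½ × (Pplat − PEEP) × Vt = 0.5 × (15.0 − 4) × 0.580 L = 0.5 × 11.0 × 0.580 = 3.19 L·cmH2O.

3.19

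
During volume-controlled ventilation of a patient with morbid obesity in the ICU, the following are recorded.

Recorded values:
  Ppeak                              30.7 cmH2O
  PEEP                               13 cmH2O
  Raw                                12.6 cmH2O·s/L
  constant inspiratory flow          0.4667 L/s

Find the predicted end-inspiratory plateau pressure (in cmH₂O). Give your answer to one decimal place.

24.8

Pplat = PIP − Raw × flow = 30.7 − 12.6 × 0.4667 = 30.7 − 5.88 = 24.82 cmH2O.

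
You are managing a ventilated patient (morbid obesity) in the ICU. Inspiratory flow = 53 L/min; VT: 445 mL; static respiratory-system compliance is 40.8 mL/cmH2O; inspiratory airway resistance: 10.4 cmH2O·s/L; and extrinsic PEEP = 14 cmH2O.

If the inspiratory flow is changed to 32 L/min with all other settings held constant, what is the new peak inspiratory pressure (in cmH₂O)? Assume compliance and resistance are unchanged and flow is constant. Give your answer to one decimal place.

30.5

Flow: 53 L/min ÷ 60 = 0.8833 L/s.
New flow: 32 L/min ÷ 60 = 0.5333 L/s.
PIP = Vt/C + R·V̇ + PEEP (constant-flow equation of motion).
Only the resistive term changes: ΔPIP = R × ΔV̇ = 10.4 × (0.5333 − 0.8833) = 10.4 × -0.35 = -3.64 cmH2O.
Original PIP = 445/40.8 + 10.4×0.8833 + 14 = 34.093 cmH2O; new PIP = 34.093 + (-3.64) = 30.453 cmH2O.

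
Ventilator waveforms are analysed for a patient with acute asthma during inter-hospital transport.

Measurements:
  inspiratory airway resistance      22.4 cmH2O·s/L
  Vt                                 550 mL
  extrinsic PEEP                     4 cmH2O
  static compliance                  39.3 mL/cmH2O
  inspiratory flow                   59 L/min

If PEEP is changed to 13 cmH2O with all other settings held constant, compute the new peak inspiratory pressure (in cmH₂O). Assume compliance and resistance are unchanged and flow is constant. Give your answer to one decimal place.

49.0

Flow: 59 L/min ÷ 60 = 0.9833 L/s.
PIP = Vt/C + R·V̇ + PEEP (constant-flow equation of motion).
Only the baseline term changes: ΔPIP = ΔPEEP = 13 − 4 = 9.0 cmH2O.
Original PIP = 550/39.3 + 22.4×0.9833 + 4 = 40.021 cmH2O; new PIP = 40.021 + (9.0) = 49.021 cmH2O.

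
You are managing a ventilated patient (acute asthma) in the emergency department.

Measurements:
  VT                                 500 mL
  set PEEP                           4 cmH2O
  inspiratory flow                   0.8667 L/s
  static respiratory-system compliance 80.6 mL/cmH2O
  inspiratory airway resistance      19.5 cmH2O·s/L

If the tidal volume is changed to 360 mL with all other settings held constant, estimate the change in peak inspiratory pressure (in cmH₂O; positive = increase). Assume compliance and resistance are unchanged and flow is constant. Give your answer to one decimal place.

PIP = Vt/C + R·V̇ + PEEP (constant-flow equation of motion).
Only the elastic term changes: ΔPIP = ΔVt / C = (360 − 500) / 80.6 = -1.737 cmH2O.

-1.7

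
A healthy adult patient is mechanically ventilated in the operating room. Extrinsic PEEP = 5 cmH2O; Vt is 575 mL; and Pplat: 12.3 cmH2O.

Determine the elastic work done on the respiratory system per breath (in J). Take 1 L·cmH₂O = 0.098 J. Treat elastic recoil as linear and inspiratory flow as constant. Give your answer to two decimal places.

0.21

Elastic work ≈ ½ × (Pplat − PEEP) × Vt = 0.5 × (12.3 − 5) × 0.575 L = 0.5 × 7.3 × 0.575 = 2.099 L·cmH2O.
× 0.098 J/(L·cmH2O) → 0.2057 J.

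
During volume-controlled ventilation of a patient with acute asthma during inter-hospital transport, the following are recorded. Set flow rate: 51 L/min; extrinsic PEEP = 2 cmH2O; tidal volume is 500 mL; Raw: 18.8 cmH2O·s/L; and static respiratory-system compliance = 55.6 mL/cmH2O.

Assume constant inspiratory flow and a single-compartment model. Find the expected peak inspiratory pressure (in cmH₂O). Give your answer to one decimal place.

Flow: 51 L/min ÷ 60 = 0.85 L/s.
Equation of motion (constant flow): PIP = Vt/C + R·V̇ + PEEP.
PIP = 500/55.6 + 18.8×0.85 + 2 = 8.993 + 15.98 + 2 = 26.973 cmH2O.

27.0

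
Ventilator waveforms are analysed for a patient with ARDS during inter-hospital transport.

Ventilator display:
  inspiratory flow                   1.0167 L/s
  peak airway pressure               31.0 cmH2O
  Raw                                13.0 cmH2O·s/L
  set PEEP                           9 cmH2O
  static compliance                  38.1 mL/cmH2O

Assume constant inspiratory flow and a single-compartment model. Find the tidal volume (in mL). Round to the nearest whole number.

Equation of motion (constant flow): PIP = Vt/C + R·V̇ + PEEP.
Vt/C = PIP − R·V̇ − PEEP = 31.0 − 13.217 − 9 = 8.783 cmH2O.
Vt = C × 8.783 = 38.1 × 8.783 = 334.63 mL.

335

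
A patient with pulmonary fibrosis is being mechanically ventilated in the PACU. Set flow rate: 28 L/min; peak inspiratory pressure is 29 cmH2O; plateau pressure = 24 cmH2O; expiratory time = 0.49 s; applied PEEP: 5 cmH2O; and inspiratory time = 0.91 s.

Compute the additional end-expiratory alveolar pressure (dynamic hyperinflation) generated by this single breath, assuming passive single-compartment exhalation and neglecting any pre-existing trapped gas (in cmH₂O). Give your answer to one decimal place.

Flow: 28 L/min ÷ 60 = 0.4667 L/s.
Vt = flow × Ti = 0.4667 L/s × 0.91 s × 1000 mL/L = 424.7 mL.
R = (PIP − Pplat)/V̇ = (29 − 24) / 0.4667 = 5.0/0.4667 = 10.714 cmH2O·s/L.
C = Vt/(Pplat − PEEP) = 424.7 / (24 − 5) = 424.7/19.0 = 22.353 mL/cmH2O.
τ = R × C = 10.714 × 0.02235 L/cmH2O = 0.2395 s.
Fraction remaining = e^(−Te/τ) = e^(−0.49/0.2395) = 0.1293; trapped volume = 424.7 × 0.1293 = 54.914 mL.
Additional alveolar pressure from trapping ≈ V_trapped / C = 54.914 / 22.353 = 2.457 cmH2O.

2.5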